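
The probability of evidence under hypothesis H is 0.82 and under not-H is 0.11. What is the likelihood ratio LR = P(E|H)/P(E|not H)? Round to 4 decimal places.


LR = 0.82 / 0.11
= 7.4545

7.4545


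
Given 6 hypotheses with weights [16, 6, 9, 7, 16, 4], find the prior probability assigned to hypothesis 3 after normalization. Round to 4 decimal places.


To normalize, divide each weight by the sum of all weights.
Sum = 58
Prior(H3) = 9/58 = 0.1552

0.1552


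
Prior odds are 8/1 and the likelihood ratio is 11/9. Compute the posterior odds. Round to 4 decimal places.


Posterior odds = prior odds * likelihood ratio
= (8/1) * (11/9)
= 88 / 9
= 9.7778

9.7778


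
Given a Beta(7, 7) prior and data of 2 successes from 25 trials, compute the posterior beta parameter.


Number of failures = 25 - 2 = 23
Posterior beta = 7 + 23 = 30

30


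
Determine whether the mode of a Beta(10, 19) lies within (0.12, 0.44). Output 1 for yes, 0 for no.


First find the mode: (a-1)/(a+b-2) = 0.3333
Is 0.3333 in (0.12, 0.44)? 1

1


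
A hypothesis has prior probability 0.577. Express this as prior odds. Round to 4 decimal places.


Odds = P(H) / P(not H) = 0.577 / 0.423
= 1.3641

1.3641


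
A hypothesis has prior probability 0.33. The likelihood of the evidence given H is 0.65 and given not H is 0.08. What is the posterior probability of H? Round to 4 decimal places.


Using Bayes' theorem:
P(E) = 0.33 * 0.65 + 0.67 * 0.08
P(E) = 0.2681
P(H|E) = (0.33 * 0.65) / 0.2681 = 0.8001

0.8001


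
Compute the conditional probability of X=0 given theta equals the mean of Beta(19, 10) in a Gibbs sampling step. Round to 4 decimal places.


Mean of Beta(19, 10) = 0.6552
P(X=0 | theta=0.6552) = 0.3448

0.3448


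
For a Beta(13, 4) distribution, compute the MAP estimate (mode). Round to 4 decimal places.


MAP = mode = (a-1)/(a+b-2)
= (13-1)/(13+4-2)
= 12/15 = 0.8

0.8


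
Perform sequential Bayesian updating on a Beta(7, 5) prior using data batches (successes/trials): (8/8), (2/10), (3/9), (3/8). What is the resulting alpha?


Accumulate successes: 16
Posterior alpha = prior alpha + sum of successes
= 7 + 16 = 23

23


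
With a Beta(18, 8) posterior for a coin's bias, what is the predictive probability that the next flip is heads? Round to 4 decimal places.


The predictive probability equals the posterior mean.
P(next = heads) = alpha / (alpha + beta)
= 18 / 26 = 0.6923

0.6923


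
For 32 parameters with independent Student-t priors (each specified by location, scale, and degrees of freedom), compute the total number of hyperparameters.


A Student-t prior has 3 hyperparameters per parameter.
Total = 32 * 3 = 96

96


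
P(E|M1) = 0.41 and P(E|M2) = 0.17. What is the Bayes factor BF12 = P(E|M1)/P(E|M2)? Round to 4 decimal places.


Bayes factor BF12 = P(E|M1) / P(E|M2)
= 0.41 / 0.17
= 2.4118

2.4118


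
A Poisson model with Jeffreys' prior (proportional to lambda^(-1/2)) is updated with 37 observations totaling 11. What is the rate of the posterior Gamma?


Posterior = Gamma(0.5 + S, n)
= Gamma(0.5 + 11, 37)
Posterior rate = 0 + n = 37

37.0


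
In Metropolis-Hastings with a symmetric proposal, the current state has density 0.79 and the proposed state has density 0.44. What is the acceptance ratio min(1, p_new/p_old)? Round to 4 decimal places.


Ratio = p_new / p_old = 0.44 / 0.79 = 0.557
Acceptance = min(1, 0.557) = 0.557

0.557


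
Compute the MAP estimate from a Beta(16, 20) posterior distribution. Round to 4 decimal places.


MAP = mode of Beta distribution
= (alpha - 1)/(alpha + beta - 2)
= (16-1)/(16+20-2)
= 15/34 = 0.4412

0.4412


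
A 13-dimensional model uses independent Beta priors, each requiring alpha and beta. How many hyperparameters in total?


Per parameter: 2 (alpha and beta).
Total = 13 * 2 = 26

26


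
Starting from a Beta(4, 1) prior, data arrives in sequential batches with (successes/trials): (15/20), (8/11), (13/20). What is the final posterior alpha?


In sequential Bayesian updating, we sum all successes.
Total successes = 36
Final alpha = 4 + 36 = 40

40


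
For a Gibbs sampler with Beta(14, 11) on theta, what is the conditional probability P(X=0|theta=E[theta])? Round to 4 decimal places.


E[theta] = 14/(14+11) = 0.56
P(X=0|theta) = 1 - theta = 0.44

0.44


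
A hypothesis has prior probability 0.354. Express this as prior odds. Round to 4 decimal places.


Odds = P(H) / P(not H) = 0.354 / 0.646
= 0.548

0.548


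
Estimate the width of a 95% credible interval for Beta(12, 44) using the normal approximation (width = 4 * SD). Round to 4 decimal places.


For Beta(a,b): Var = ab/((a+b)^2(a+b+1))
Var = 0.003, SD = 0.0543
Approximate 95% CI width = 4 * 0.0543 = 0.2174

0.2174


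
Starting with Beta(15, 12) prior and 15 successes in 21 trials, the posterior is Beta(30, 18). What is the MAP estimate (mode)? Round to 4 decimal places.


The mode of Beta(a, b) when a > 1 and b > 1 is (a-1)/(a+b-2)
= (30 - 1) / (30 + 18 - 2)
= 29 / 46
= 0.6304

0.6304


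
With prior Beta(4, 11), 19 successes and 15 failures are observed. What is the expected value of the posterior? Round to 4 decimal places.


Posterior = Beta(23, 26)
E[theta] = alpha/(alpha+beta)
= 23/49 = 0.4694

0.4694


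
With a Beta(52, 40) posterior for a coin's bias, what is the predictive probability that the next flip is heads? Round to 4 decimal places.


The predictive probability equals the posterior mean.
P(next = heads) = alpha / (alpha + beta)
= 52 / 92 = 0.5652

0.5652


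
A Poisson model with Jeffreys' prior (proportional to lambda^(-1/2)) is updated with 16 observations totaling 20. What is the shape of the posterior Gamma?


Posterior = Gamma(0.5 + S, n)
= Gamma(0.5 + 20, 16)
Posterior shape = 0.5 + S = 0.5 + 20 = 20.5

20.5


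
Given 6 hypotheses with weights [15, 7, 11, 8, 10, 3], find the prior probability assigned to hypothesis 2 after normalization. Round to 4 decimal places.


To normalize, divide each weight by the sum of all weights.
Sum = 54
Prior(H2) = 7/54 = 0.1296

0.1296


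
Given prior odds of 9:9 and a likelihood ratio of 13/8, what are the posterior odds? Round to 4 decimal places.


Posterior odds = prior odds * LR
Prior odds = 9/9 = 1.0
LR = 13/8 = 1.625
Posterior odds = 1.0 * 1.625 = 1.625

1.625


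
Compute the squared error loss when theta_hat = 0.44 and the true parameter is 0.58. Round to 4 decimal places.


L = (theta_hat - theta_true)^2
= (0.44 - 0.58)^2
= -0.14^2 = 0.0196

0.0196


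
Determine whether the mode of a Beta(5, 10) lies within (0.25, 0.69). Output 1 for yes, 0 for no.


First find the mode: (a-1)/(a+b-2) = 0.3077
Is 0.3077 in (0.25, 0.69)? 1

1


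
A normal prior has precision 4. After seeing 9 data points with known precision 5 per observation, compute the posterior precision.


In the conjugate normal model, precisions add:
tau_posterior = tau_prior + n * tau_data
= 4 + 9*5 = 49

49


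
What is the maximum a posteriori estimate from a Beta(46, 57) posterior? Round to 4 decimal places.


The MAP estimate equals the mode of the distribution.
Mode of Beta(a,b) = (a-1)/(a+b-2)
= 45/101
= 0.4455

0.4455


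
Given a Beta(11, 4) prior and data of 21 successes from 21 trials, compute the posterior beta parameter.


Number of failures = 21 - 21 = 0
Posterior beta = 4 + 0 = 4

4


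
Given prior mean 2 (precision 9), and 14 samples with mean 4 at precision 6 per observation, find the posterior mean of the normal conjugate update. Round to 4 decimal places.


The posterior mean is a precision-weighted average of prior and data.
Post. prec. = 9 + 84 = 93
Post. mean = (18 + 336)/93 = 354/93 = 3.8065

3.8065


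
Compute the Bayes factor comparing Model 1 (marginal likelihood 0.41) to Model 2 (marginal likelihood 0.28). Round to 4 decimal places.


BF12 = marginal likelihood of M1 / marginal likelihood of M2
= 0.41/0.28
= 1.4643

1.4643


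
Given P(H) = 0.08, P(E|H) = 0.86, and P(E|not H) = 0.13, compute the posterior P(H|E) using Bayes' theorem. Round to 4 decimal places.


By Bayes' theorem: P(H|E) = P(E|H)*P(H) / P(E)
P(E) = P(E|H)*P(H) + P(E|not H)*P(not H)
P(E) = 0.86*0.08 + 0.13*0.92 = 0.1884
P(H|E) = 0.86*0.08 / 0.1884 = 0.3652

0.3652


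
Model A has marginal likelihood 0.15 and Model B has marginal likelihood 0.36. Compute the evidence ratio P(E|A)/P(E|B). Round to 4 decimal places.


Evidence ratio = P(E|A) / P(E|B)
= 0.15 / 0.36
= 0.4167

0.4167


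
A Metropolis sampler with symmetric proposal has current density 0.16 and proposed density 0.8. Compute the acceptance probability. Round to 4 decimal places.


For symmetric proposals, acceptance = min(1, pi(x*)/pi(x))
= min(1, 0.8/0.16)
= min(1, 5.0) = 1.0

1.0


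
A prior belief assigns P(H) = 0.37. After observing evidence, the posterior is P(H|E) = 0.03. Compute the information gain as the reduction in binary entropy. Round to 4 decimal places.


H(prior) = -0.37*log2(0.37) - 0.63*log2(0.63)
= 0.9507
H(post) = -0.03*log2(0.03) - 0.97*log2(0.97)
= 0.1944
IG = 0.9507 - 0.1944 = 0.7563

0.7563


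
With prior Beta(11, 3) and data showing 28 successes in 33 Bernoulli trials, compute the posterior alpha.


Conjugate update: alpha_posterior = alpha_prior + k
= 11 + 28 = 39

39


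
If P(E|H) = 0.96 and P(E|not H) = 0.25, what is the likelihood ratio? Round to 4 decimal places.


Likelihood ratio = P(E|H) / P(E|not H)
= 0.96 / 0.25
= 3.84

3.84


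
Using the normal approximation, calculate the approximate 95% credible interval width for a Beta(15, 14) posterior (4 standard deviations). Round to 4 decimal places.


Var(Beta) = 15*14/(29^2 * 30) = 0.0083
SD = 0.0912
Width ~ 4*SD = 0.3649

0.3649


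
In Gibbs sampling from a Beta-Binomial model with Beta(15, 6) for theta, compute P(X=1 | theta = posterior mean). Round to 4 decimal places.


Posterior mean = alpha/(alpha+beta) = 15/21 = 0.7143
P(X=1|theta=mean) = theta = 0.7143

0.7143


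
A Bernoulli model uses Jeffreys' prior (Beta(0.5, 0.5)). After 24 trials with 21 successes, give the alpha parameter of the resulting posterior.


Posterior = Beta(prior_alpha + successes, prior_beta + failures)
= Beta(0.5 + 21, 0.5 + 3)
Posterior alpha = 0.5 + k = 0.5 + 21 = 21.5

21.5


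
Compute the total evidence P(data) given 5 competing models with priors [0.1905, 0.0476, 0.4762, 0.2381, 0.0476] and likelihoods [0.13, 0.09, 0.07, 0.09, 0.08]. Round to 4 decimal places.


Marginal likelihood = sum P(model_i) * P(data|model_i)
Model 1: 0.1905 * 0.13 = 0.0248
Model 2: 0.0476 * 0.09 = 0.0043
Model 3: 0.4762 * 0.07 = 0.0333
Model 4: 0.2381 * 0.09 = 0.0214
Model 5: 0.0476 * 0.08 = 0.0038
Total = 0.0876

0.0876


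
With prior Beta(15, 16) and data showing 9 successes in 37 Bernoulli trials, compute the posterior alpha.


Conjugate update: alpha_posterior = alpha_prior + k
= 15 + 9 = 24

24


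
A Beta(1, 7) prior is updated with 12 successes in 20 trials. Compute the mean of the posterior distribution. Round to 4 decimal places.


After update: Beta(13, 15)
Mean = 13 / (13 + 15) = 13 / 28
= 0.4643

0.4643


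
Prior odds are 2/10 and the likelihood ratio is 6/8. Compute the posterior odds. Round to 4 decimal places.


Posterior odds = prior odds * likelihood ratio
= (2/10) * (6/8)
= 12 / 80
= 0.15

0.15


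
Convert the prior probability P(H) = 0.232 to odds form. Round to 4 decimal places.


P(not H) = 1 - 0.232 = 0.768
Odds = 0.232 / 0.768 = 0.3021

0.3021


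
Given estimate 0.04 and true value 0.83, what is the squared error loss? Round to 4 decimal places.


Squared error = (estimate - true)^2
Difference = -0.79
Loss = -0.79^2 = 0.6241

0.6241


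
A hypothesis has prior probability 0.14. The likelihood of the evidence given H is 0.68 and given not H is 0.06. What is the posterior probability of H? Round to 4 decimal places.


Using Bayes' theorem:
P(E) = 0.14 * 0.68 + 0.86 * 0.06
P(E) = 0.1468
P(H|E) = (0.14 * 0.68) / 0.1468 = 0.6485

0.6485


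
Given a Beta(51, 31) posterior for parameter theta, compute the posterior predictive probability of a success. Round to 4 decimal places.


For a Beta-Bernoulli model, the predictive probability is the mean:
P(success) = 51/(51+31) = 51/82 = 0.622

0.622


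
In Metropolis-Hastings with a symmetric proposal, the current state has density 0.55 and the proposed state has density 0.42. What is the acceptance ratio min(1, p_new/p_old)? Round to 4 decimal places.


Ratio = p_new / p_old = 0.42 / 0.55 = 0.7636
Acceptance = min(1, 0.7636) = 0.7636

0.7636


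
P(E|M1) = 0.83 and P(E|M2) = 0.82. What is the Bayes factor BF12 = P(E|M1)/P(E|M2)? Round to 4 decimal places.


Bayes factor BF12 = P(E|M1) / P(E|M2)
= 0.83 / 0.82
= 1.0122

1.0122


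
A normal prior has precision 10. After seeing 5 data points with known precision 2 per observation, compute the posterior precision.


In the conjugate normal model, precisions add:
tau_posterior = tau_prior + n * tau_data
= 10 + 5*2 = 20

20


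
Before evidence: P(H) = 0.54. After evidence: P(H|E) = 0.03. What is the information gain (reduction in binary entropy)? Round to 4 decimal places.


Prior entropy = 0.9954
Posterior entropy = 0.1944
Information gain = 0.9954 - 0.1944 = 0.801

0.801


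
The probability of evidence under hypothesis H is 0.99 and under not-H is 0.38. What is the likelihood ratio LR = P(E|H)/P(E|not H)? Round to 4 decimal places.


LR = 0.99 / 0.38
= 2.6053

2.6053


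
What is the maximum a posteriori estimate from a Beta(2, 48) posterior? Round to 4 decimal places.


The MAP estimate equals the mode of the distribution.
Mode of Beta(a,b) = (a-1)/(a+b-2)
= 1/48
= 0.0208

0.0208


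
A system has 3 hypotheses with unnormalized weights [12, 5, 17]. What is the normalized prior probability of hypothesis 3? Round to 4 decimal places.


The normalized prior is the weight divided by the total.
Total weight = 34
P(H3) = 17 / 34 = 0.5

0.5


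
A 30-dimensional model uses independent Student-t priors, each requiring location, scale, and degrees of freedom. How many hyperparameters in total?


Per parameter: 3 (location, scale, and degrees of freedom).
Total = 30 * 3 = 90

90


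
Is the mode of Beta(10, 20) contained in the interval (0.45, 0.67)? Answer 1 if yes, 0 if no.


Mode = (a-1)/(a+b-2) = 9/28 = 0.3214
Interval: (0.45, 0.67)
Contains mode? 0

0


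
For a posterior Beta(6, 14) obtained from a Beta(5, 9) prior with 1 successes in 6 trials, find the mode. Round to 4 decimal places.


Mode = (alpha - 1) / (alpha + beta - 2)
= 5 / 18
= 0.2778

0.2778


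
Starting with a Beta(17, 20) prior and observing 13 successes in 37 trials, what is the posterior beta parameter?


Posterior beta = prior beta + failures
Failures = 37 - 13 = 24
beta_post = 20 + 24 = 44

44


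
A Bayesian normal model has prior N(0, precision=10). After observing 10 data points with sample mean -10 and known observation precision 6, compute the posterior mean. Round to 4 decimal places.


Posterior mean = (prior_precision * prior_mean + n * data_precision * data_mean) / (prior_precision + n * data_precision)
Numerator = 10*0 + 10*6*-10 = -600
Denominator = 10 + 10*6 = 70
Posterior mean = -8.5714

-8.5714


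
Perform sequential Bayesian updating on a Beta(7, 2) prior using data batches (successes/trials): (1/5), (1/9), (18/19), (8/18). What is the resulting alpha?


Accumulate successes: 28
Posterior alpha = prior alpha + sum of successes
= 7 + 28 = 35

35


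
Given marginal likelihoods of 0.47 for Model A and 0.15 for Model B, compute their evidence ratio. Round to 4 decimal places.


Ratio = ML(A) / ML(B) = 0.47/0.15
= 3.1333

3.1333


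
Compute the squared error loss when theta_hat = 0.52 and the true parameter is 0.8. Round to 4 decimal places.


L = (theta_hat - theta_true)^2
= (0.52 - 0.8)^2
= -0.28^2 = 0.0784

0.0784


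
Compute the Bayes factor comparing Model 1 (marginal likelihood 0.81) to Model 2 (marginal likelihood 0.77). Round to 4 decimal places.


BF12 = marginal likelihood of M1 / marginal likelihood of M2
= 0.81/0.77
= 1.0519

1.0519


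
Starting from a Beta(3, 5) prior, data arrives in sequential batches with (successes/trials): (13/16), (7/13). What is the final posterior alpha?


In sequential Bayesian updating, we sum all successes.
Total successes = 20
Final alpha = 3 + 20 = 23

23


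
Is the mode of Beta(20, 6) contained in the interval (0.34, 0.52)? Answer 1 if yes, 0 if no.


Mode = (a-1)/(a+b-2) = 19/24 = 0.7917
Interval: (0.34, 0.52)
Contains mode? 0

0


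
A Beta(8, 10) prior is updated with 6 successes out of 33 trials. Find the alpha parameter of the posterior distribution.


In the Beta-Binomial conjugate update:
alpha_post = alpha_prior + successes
= 8 + 6
= 14

14


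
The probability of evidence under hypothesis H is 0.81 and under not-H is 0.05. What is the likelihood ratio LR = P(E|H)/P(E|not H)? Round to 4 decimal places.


LR = 0.81 / 0.05
= 16.2

16.2


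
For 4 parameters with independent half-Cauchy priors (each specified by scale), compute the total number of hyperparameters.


A half-Cauchy prior has 1 hyperparameter per parameter.
Total = 4 * 1 = 4

4


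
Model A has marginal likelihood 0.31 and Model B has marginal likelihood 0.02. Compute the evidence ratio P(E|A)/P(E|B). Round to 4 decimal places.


Evidence ratio = P(E|A) / P(E|B)
= 0.31 / 0.02
= 15.5

15.5


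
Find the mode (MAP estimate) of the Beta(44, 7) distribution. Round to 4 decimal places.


For Beta(a,b) with a,b > 1:
Mode = (a-1)/(a+b-2) = (44-1)/(51-2)
= 43/49 = 0.8776

0.8776


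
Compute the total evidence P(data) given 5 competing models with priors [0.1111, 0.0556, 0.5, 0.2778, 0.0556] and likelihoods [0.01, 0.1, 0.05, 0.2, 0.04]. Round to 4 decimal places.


Marginal likelihood = sum P(model_i) * P(data|model_i)
Model 1: 0.1111 * 0.01 = 0.0011
Model 2: 0.0556 * 0.1 = 0.0056
Model 3: 0.5 * 0.05 = 0.025
Model 4: 0.2778 * 0.2 = 0.0556
Model 5: 0.0556 * 0.04 = 0.0022
Total = 0.0895

0.0895


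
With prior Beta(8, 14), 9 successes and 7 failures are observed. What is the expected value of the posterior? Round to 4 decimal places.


Posterior = Beta(17, 21)
E[theta] = alpha/(alpha+beta)
= 17/38 = 0.4474

0.4474


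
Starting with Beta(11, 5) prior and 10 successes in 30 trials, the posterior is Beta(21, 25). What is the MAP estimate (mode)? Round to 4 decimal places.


The mode of Beta(a, b) when a > 1 and b > 1 is (a-1)/(a+b-2)
= (21 - 1) / (21 + 25 - 2)
= 20 / 44
= 0.4545

0.4545


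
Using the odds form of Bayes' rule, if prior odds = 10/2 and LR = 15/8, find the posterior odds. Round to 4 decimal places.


Bayes' rule in odds form: posterior odds = prior odds * LR
= (10 * 15) / (2 * 8)
= 150/16 = 9.375

9.375


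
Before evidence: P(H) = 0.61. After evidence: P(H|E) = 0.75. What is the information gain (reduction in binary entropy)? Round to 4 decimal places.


Prior entropy = 0.9648
Posterior entropy = 0.8113
Information gain = 0.9648 - 0.8113 = 0.1535

0.1535


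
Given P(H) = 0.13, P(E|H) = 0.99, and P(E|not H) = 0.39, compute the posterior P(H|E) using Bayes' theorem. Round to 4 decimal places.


By Bayes' theorem: P(H|E) = P(E|H)*P(H) / P(E)
P(E) = P(E|H)*P(H) + P(E|not H)*P(not H)
P(E) = 0.99*0.13 + 0.39*0.87 = 0.468
P(H|E) = 0.99*0.13 / 0.468 = 0.275

0.275


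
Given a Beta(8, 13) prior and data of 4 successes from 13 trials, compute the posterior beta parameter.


Number of failures = 13 - 4 = 9
Posterior beta = 13 + 9 = 22

22


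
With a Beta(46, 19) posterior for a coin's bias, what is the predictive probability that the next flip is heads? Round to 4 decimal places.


The predictive probability equals the posterior mean.
P(next = heads) = alpha / (alpha + beta)
= 46 / 65 = 0.7077

0.7077


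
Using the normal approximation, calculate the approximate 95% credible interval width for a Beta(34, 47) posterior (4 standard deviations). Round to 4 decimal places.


Var(Beta) = 34*47/(81^2 * 82) = 0.003
SD = 0.0545
Width ~ 4*SD = 0.218

0.218


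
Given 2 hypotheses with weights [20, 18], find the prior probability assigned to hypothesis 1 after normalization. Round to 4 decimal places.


To normalize, divide each weight by the sum of all weights.
Sum = 38
Prior(H1) = 20/38 = 0.5263

0.5263


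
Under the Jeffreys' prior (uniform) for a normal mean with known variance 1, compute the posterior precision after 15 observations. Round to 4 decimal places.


Prior precision = 0 (flat prior).
Post. prec. = 0 + n/var = 15/1 = 15.0

15.0


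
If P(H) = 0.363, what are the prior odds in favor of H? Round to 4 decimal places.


Prior odds = P(H) / (1 - P(H))
= 0.363 / 0.637
= 0.5699

0.5699


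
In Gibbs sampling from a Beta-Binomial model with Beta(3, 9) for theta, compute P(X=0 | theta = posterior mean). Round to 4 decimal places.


Posterior mean = alpha/(alpha+beta) = 3/12 = 0.25
P(X=0|theta=mean) = 1 - theta = 0.75

0.75


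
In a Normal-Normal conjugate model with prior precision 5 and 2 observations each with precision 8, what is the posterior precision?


Posterior precision = prior precision + n * observation precision
= 5 + 2 * 8
= 5 + 16 = 21

21


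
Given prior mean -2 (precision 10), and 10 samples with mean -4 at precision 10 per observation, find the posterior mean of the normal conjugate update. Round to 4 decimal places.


The posterior mean is a precision-weighted average of prior and data.
Post. prec. = 10 + 100 = 110
Post. mean = (-20 + -400)/110 = -420/110 = -3.8182

-3.8182


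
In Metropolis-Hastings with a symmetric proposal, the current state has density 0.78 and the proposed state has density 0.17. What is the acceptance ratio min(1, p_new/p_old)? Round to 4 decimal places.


Ratio = p_new / p_old = 0.17 / 0.78 = 0.2179
Acceptance = min(1, 0.2179) = 0.2179

0.2179


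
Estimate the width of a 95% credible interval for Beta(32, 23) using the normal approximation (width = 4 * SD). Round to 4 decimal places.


For Beta(a,b): Var = ab/((a+b)^2(a+b+1))
Var = 0.0043, SD = 0.0659
Approximate 95% CI width = 4 * 0.0659 = 0.2637

0.2637


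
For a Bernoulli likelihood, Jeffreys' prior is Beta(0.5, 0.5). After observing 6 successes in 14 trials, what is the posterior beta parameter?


Jeffreys' prior for Bernoulli is Beta(0.5, 0.5).
Posterior is Beta(0.5 + k, 0.5 + n - k).
Posterior beta = 0.5 + (n - k) = 0.5 + 8 = 8.5

8.5


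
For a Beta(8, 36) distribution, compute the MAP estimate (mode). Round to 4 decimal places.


MAP = mode = (a-1)/(a+b-2)
= (8-1)/(8+36-2)
= 7/42 = 0.1667

0.1667


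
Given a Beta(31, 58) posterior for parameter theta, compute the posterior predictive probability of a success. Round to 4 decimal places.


For a Beta-Bernoulli model, the predictive probability is the mean:
P(success) = 31/(31+58) = 31/89 = 0.3483

0.3483


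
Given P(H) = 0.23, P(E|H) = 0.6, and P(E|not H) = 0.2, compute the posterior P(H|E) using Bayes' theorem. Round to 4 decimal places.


By Bayes' theorem: P(H|E) = P(E|H)*P(H) / P(E)
P(E) = P(E|H)*P(H) + P(E|not H)*P(not H)
P(E) = 0.6*0.23 + 0.2*0.77 = 0.292
P(H|E) = 0.6*0.23 / 0.292 = 0.4726

0.4726


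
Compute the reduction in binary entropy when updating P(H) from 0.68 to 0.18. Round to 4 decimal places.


H_before = -p*log2(p) - (1-p)*log2(1-p) for p=0.68: 0.9044
H_after for p=0.18: 0.6801
Reduction = 0.9044 - 0.6801 = 0.2243

0.2243


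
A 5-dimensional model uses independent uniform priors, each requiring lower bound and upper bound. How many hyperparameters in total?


Per parameter: 2 (lower bound and upper bound).
Total = 5 * 2 = 10

10


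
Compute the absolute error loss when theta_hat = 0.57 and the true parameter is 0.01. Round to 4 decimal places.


L = |theta_hat - theta_true|
= |0.57 - 0.01| = 0.56

0.56


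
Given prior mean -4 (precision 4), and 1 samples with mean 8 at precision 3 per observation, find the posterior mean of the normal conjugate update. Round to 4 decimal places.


The posterior mean is a precision-weighted average of prior and data.
Post. prec. = 4 + 3 = 7
Post. mean = (-16 + 24)/7 = 8/7 = 1.1429

1.1429


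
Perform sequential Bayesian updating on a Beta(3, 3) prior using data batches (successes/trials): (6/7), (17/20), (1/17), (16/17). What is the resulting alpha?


Accumulate successes: 40
Posterior alpha = prior alpha + sum of successes
= 3 + 40 = 43

43


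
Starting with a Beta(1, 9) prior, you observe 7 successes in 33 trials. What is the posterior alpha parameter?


For a Beta-Binomial conjugate model:
Posterior alpha = prior alpha + number of successes
= 1 + 7 = 8

8


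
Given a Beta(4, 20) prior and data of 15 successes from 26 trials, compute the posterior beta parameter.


Number of failures = 26 - 15 = 11
Posterior beta = 20 + 11 = 31

31


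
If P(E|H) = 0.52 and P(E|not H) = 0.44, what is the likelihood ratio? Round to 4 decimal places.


Likelihood ratio = P(E|H) / P(E|not H)
= 0.52 / 0.44
= 1.1818

1.1818


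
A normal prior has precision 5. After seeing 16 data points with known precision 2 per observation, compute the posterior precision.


In the conjugate normal model, precisions add:
tau_posterior = tau_prior + n * tau_data
= 5 + 16*2 = 37

37


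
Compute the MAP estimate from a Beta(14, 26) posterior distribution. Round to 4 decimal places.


MAP = mode of Beta distribution
= (alpha - 1)/(alpha + beta - 2)
= (14-1)/(14+26-2)
= 13/38 = 0.3421

0.3421


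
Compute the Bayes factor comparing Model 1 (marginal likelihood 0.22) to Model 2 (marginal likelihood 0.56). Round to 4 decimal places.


BF12 = marginal likelihood of M1 / marginal likelihood of M2
= 0.22/0.56
= 0.3929

0.3929


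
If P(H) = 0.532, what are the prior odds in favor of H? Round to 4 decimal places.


Prior odds = P(H) / (1 - P(H))
= 0.532 / 0.468
= 1.1368

1.1368


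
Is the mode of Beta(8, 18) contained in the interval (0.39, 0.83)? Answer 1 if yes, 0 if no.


Mode = (a-1)/(a+b-2) = 7/24 = 0.2917
Interval: (0.39, 0.83)
Contains mode? 0

0


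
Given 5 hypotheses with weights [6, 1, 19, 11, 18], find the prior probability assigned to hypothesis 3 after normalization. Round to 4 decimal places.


To normalize, divide each weight by the sum of all weights.
Sum = 55
Prior(H3) = 19/55 = 0.3455

0.3455


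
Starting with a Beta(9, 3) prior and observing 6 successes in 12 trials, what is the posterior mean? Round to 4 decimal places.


Posterior parameters: alpha = 9 + 6 = 15
beta = 3 + 6 = 9
Posterior mean = alpha / (alpha + beta) = 15 / 24
= 0.625

0.625


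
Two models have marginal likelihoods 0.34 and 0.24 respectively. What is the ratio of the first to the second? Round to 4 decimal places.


Evidence ratio = 0.34 / 0.24
= 1.4167

1.4167


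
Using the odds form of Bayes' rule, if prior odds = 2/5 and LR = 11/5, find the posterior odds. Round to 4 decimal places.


Bayes' rule in odds form: posterior odds = prior odds * LR
= (2 * 11) / (5 * 5)
= 22/25 = 0.88

0.88


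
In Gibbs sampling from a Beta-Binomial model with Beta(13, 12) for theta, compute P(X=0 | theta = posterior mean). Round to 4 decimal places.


Posterior mean = alpha/(alpha+beta) = 13/25 = 0.52
P(X=0|theta=mean) = 1 - theta = 0.48

0.48


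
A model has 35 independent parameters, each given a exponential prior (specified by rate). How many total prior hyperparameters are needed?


Each exponential prior needs 1 hyperparameter (rate).
Total = 1 * 35 = 35

35


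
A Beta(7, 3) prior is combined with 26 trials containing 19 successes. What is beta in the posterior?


In conjugate updating:
beta_posterior = beta_prior + (n - k)
= 3 + (26 - 19)
= 3 + 7 = 10

10


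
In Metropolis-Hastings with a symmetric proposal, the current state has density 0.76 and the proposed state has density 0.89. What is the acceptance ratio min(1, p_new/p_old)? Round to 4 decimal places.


Ratio = p_new / p_old = 0.89 / 0.76 = 1.1711
Acceptance = min(1, 1.1711) = 1.0

1.0


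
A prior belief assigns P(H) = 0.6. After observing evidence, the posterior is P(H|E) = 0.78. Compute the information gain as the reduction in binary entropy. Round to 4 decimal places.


H(prior) = -0.6*log2(0.6) - 0.4*log2(0.4)
= 0.971
H(post) = -0.78*log2(0.78) - 0.22*log2(0.22)
= 0.7602
IG = 0.971 - 0.7602 = 0.2108

0.2108


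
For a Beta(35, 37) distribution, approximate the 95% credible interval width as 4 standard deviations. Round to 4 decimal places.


Variance of Beta(a,b) = ab / ((a+b)^2 * (a+b+1))
= 35*37 / ((72)^2 * 73)
= 0.0034
SD = sqrt(0.0034) = 0.0585
Width = 4 * SD = 0.234

0.234


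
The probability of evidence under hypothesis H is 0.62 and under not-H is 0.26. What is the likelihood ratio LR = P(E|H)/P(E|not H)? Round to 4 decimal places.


LR = 0.62 / 0.26
= 2.3846

2.3846


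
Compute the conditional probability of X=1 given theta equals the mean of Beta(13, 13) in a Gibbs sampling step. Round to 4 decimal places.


Mean of Beta(13, 13) = 0.5
P(X=1 | theta=0.5) = 0.5

0.5


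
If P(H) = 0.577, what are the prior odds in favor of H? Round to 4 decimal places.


Prior odds = P(H) / (1 - P(H))
= 0.577 / 0.423
= 1.3641

1.3641


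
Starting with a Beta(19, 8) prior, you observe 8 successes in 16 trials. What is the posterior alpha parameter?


For a Beta-Binomial conjugate model:
Posterior alpha = prior alpha + number of successes
= 19 + 8 = 27

27


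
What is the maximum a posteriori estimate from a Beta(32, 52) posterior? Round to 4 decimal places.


The MAP estimate equals the mode of the distribution.
Mode of Beta(a,b) = (a-1)/(a+b-2)
= 31/82
= 0.378

0.378


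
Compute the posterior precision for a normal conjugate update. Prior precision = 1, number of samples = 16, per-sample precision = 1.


tau_post = tau_0 + n * tau
= 1 + 16 * 1 = 17

17


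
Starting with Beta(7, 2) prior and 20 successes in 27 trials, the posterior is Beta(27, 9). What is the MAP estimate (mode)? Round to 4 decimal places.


The mode of Beta(a, b) when a > 1 and b > 1 is (a-1)/(a+b-2)
= (27 - 1) / (27 + 9 - 2)
= 26 / 34
= 0.7647

0.7647


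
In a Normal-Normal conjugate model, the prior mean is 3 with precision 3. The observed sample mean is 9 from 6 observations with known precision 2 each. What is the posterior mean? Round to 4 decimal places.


Posterior precision = tau0 + n*tau = 3 + 6*2 = 15
Posterior mean = (tau0*mu0 + n*tau*xbar) / posterior_precision
= (3*3 + 6*2*9) / 15
= 117 / 15 = 7.8

7.8


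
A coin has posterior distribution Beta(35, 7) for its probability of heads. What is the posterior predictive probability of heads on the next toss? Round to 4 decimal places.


Posterior predictive = E[theta] = alpha/(alpha+beta)
= 35/42
= 0.8333

0.8333


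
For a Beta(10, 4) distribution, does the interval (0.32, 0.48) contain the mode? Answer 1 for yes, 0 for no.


Mode of Beta(a,b) = (a-1)/(a+b-2)
= (10-1)/(10+4-2) = 0.75
Check: 0.32 <= 0.75 <= 0.48?
Result: 0

0


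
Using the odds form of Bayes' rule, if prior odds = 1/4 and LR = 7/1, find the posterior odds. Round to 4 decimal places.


Bayes' rule in odds form: posterior odds = prior odds * LR
= (1 * 7) / (4 * 1)
= 7/4 = 1.75

1.75


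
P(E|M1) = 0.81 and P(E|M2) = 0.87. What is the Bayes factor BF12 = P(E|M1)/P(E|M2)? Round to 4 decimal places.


Bayes factor BF12 = P(E|M1) / P(E|M2)
= 0.81 / 0.87
= 0.931

0.931


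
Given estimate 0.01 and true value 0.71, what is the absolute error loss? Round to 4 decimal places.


Absolute error = |estimate - true|
= |-0.7| = 0.7

0.7


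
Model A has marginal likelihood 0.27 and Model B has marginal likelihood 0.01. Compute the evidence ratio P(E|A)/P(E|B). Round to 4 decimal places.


Evidence ratio = P(E|A) / P(E|B)
= 0.27 / 0.01
= 27.0

27.0


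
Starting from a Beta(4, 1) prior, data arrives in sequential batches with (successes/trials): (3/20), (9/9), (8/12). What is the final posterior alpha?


In sequential Bayesian updating, we sum all successes.
Total successes = 20
Final alpha = 4 + 20 = 24

24


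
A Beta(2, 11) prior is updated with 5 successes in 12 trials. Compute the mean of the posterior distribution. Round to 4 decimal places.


After update: Beta(7, 18)
Mean = 7 / (7 + 18) = 7 / 25
= 0.28

0.28


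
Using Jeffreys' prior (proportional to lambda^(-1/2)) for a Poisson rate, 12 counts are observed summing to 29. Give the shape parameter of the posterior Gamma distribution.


Conjugate update: Gamma(prior_shape + S, prior_rate + n).
Prior shape = 0.5, prior rate = 0.
Posterior shape = 0.5 + S = 0.5 + 29 = 29.5

29.5


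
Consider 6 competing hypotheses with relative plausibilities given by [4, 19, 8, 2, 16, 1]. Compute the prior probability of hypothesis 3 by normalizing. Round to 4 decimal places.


Sum of weights = 4 + 19 + 8 + 2 + 16 + 1 = 50
Normalized prior for H3 = 8 / 50
= 0.16

0.16


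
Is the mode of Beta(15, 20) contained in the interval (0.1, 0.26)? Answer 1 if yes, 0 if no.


Mode = (a-1)/(a+b-2) = 14/33 = 0.4242
Interval: (0.1, 0.26)
Contains mode? 0

0


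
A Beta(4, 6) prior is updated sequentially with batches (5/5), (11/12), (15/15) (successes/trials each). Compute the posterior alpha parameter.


Sequential conjugate updating is equivalent to a single batch update.
Total successes across all batches = 31
alpha_posterior = alpha_prior + total_successes = 4 + 31
= 35

35


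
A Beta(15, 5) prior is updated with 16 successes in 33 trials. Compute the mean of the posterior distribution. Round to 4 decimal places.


After update: Beta(31, 22)
Mean = 31 / (31 + 22) = 31 / 53
= 0.5849

0.5849


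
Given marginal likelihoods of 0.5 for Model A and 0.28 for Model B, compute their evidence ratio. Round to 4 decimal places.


Ratio = ML(A) / ML(B) = 0.5/0.28
= 1.7857

1.7857


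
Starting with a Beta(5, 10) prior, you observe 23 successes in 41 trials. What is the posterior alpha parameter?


For a Beta-Binomial conjugate model:
Posterior alpha = prior alpha + number of successes
= 5 + 23 = 28

28


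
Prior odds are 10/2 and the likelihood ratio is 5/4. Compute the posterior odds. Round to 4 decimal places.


Posterior odds = prior odds * likelihood ratio
= (10/2) * (5/4)
= 50 / 8
= 6.25

6.25


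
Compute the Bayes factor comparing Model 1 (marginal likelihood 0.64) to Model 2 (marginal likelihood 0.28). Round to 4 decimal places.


BF12 = marginal likelihood of M1 / marginal likelihood of M2
= 0.64/0.28
= 2.2857

2.2857


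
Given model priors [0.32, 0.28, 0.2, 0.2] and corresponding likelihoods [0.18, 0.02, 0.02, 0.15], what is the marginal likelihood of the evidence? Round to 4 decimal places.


P(E) = sum_i P(M_i) P(E|M_i)
= 0.0576 + 0.0056 + 0.004 + 0.03
= 0.0972

0.0972


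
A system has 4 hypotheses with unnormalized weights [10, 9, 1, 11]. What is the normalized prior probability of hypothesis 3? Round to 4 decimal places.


The normalized prior is the weight divided by the total.
Total weight = 31
P(H3) = 1 / 31 = 0.0323

0.0323


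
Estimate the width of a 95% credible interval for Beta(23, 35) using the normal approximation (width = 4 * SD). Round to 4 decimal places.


For Beta(a,b): Var = ab/((a+b)^2(a+b+1))
Var = 0.0041, SD = 0.0637
Approximate 95% CI width = 4 * 0.0637 = 0.2547

0.2547


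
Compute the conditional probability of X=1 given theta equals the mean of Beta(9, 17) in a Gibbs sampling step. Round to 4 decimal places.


Mean of Beta(9, 17) = 0.3462
P(X=1 | theta=0.3462) = 0.3462

0.3462


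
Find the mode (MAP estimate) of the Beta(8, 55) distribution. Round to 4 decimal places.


For Beta(a,b) with a,b > 1:
Mode = (a-1)/(a+b-2) = (8-1)/(63-2)
= 7/61 = 0.1148

0.1148


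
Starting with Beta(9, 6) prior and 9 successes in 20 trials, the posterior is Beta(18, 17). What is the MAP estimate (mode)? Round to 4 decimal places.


The mode of Beta(a, b) when a > 1 and b > 1 is (a-1)/(a+b-2)
= (18 - 1) / (18 + 17 - 2)
= 17 / 33
= 0.5152

0.5152


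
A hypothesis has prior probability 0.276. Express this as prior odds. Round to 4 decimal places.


Odds = P(H) / P(not H) = 0.276 / 0.724
= 0.3812

0.3812


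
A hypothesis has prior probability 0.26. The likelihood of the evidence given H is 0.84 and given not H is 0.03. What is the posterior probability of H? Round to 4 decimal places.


Using Bayes' theorem:
P(E) = 0.26 * 0.84 + 0.74 * 0.03
P(E) = 0.2406
P(H|E) = (0.26 * 0.84) / 0.2406 = 0.9077

0.9077


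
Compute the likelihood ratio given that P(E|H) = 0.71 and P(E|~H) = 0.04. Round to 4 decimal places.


LR = P(E|H) / P(E|~H)
= 0.71 / 0.04 = 17.75

17.75


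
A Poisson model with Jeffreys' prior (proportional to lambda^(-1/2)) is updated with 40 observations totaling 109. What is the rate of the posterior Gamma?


Posterior = Gamma(0.5 + S, n)
= Gamma(0.5 + 109, 40)
Posterior rate = 0 + n = 40

40.0


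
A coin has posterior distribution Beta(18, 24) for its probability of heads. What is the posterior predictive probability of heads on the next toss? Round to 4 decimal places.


Posterior predictive = E[theta] = alpha/(alpha+beta)
= 18/42
= 0.4286

0.4286


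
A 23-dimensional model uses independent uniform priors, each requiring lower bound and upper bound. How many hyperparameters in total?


Per parameter: 2 (lower bound and upper bound).
Total = 23 * 2 = 46

46


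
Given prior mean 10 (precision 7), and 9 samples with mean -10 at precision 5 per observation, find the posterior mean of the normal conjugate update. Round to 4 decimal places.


The posterior mean is a precision-weighted average of prior and data.
Post. prec. = 7 + 45 = 52
Post. mean = (70 + -450)/52 = -380/52 = -7.3077

-7.3077


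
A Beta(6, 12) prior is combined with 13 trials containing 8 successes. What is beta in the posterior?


In conjugate updating:
beta_posterior = beta_prior + (n - k)
= 12 + (13 - 8)
= 12 + 5 = 17

17


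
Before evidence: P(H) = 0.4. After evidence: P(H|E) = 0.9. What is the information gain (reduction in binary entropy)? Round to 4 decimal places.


Prior entropy = 0.971
Posterior entropy = 0.469
Information gain = 0.971 - 0.469 = 0.502

0.502


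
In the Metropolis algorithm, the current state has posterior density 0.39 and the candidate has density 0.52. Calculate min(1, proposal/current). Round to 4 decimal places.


Ratio = 0.52/0.39 = 1.3333
Acceptance probability = min(1, 1.3333)
= 1.0

1.0


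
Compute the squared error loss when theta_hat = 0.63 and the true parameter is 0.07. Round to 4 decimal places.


L = (theta_hat - theta_true)^2
= (0.63 - 0.07)^2
= 0.56^2 = 0.3136

0.3136


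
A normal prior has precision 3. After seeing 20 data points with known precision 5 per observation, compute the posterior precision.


In the conjugate normal model, precisions add:
tau_posterior = tau_prior + n * tau_data
= 3 + 20*5 = 103

103


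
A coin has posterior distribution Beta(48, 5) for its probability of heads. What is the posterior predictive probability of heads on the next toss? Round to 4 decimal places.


Posterior predictive = E[theta] = alpha/(alpha+beta)
= 48/53
= 0.9057

0.9057


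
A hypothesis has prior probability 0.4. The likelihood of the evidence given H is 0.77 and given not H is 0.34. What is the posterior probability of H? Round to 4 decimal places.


Using Bayes' theorem:
P(E) = 0.4 * 0.77 + 0.6 * 0.34
P(E) = 0.512
P(H|E) = (0.4 * 0.77) / 0.512 = 0.6016

0.6016


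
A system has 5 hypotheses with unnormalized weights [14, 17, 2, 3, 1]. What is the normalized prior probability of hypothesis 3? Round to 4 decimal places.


The normalized prior is the weight divided by the total.
Total weight = 37
P(H3) = 2 / 37 = 0.0541

0.0541
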